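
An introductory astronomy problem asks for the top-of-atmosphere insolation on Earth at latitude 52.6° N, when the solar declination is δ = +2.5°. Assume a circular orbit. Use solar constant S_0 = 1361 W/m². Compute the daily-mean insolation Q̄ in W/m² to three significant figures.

cos h₀ = −tan(+52.6°) tan(+2.500°) = -0.0571, h₀ = 1.6279 rad.
Bracket: h₀ sin ϕ sin δ + cos ϕ cos δ sin h₀ = 1.6279×0.79441×0.04362 + 0.60738×0.99905×0.99837 = 0.056410 + 0.605814 = 0.662224.
Q̄ = (S_0/π) × [bracket] = (1361/π) × 0.662224 = 286.9 W/m².

Q̄ ≈ 287 W/m²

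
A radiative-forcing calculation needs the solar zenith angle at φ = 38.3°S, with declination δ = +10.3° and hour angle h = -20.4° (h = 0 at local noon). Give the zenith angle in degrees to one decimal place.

θ_z = 52.2°

cos θ_z = sin φ sin δ + cos φ cos δ cos h = -0.110818 + 0.723703 = 0.612885.
θ_z = arccos(0.612885) = 52.2°.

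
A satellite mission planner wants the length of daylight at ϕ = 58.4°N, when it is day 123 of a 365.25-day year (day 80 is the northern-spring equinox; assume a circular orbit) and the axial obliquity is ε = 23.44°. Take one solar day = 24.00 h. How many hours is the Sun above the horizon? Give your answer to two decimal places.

Solar longitude: L_s = 360° × (123 − 80)/365.25 = 42.382°.
sin δ = sin 23.44° × sin 42.382° = 0.26814, so δ = +15.553°.
cos h₀ = −tan ϕ · tan δ = −tan(+58.4°) × tan(+15.553°) = -0.4524, so h₀ = 2.0403 rad = 116.90°.
Daylight = 2h₀/(2π) × 24.00 h = (2.0403/π) × 24.00 = 15.59 h.

15.59 h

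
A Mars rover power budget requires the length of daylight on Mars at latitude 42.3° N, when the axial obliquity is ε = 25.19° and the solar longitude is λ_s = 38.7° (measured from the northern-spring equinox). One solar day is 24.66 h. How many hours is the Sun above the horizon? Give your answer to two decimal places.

Solar declination: sin δ = sin ε · sin λ_s = sin 25.19° × sin 38.7° = 0.26612, so δ = +15.433°.
cos H₀ = −tan φ · tan δ = −tan(+42.3°) × tan(+15.433°) = -0.2512, so H₀ = 1.8247 rad = 104.55°.
Daylight = 2H₀/(2π) × 24.66 h = (1.8247/π) × 24.66 = 14.32 h.

14.32 h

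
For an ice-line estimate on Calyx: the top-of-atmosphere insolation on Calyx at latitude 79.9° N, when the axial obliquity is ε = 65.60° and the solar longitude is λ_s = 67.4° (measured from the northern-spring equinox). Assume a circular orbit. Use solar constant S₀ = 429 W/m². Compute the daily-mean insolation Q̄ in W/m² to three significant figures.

Solar declination: sin δ = sin ε · sin λ_s = sin 65.60° × sin 67.4° = 0.84075, so δ = +57.220°.
cos H₀ = −tan(+79.9°) tan(+57.220°) = -8.7177 ≤ −1 ⇒ polar day, H₀ = π.
Bracket: H₀ sin φ sin δ + cos φ cos δ sin H₀ = 3.1416×0.98450×0.84075 + 0.17537×0.54142×0.00000 = 2.600360 + 0.000000 = 2.600360.
Q̄ = (S₀/π) × [bracket] = (429/π) × 2.600360 = 355.1 W/m².

Q̄ ≈ 355 W/m²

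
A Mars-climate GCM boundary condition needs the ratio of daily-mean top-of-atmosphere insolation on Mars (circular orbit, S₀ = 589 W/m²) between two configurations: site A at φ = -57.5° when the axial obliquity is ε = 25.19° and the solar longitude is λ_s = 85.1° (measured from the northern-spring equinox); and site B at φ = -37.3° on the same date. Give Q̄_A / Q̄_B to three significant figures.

Q̄_A / Q̄_B ≈ 0.175

— Configuration A (φ=-57.5°):
Solar declination: sin δ = sin ε · sin λ_s = sin 25.19° × sin 85.1° = 0.42407, so δ = +25.092°.
cos H₀ = −tan(-57.5°) tan(+25.092°) = 0.7350, H₀ = 0.7451 rad.
Bracket: H₀ sin φ sin δ + cos φ cos δ sin H₀ = 0.7451×-0.84339×0.42407 + 0.53730×0.90563×0.67805 = -0.266490 + 0.329936 = 0.063446.
Q̄ = (S₀/π) × [bracket] = (589/π) × 0.063446 = 11.895 W/m².
— Configuration B (φ=-37.3°):
cos H₀ = −tan(-37.3°) tan(+25.092°) = 0.3567, H₀ = 1.2060 rad.
Bracket: H₀ sin φ sin δ + cos φ cos δ sin H₀ = 1.2060×-0.60599×0.42407 + 0.79547×0.90563×0.93421 = -0.309921 + 0.673006 = 0.363085.
Q̄ = (S₀/π) × [bracket] = (589/π) × 0.363085 = 68.073 W/m².
Ratio Q̄_A / Q̄_B = 11.895 / 68.073 = 0.1747.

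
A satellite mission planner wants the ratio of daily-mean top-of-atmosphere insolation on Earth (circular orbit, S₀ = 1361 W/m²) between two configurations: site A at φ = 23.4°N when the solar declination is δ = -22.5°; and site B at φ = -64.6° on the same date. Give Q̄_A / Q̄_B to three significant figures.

Q̄_A / Q̄_B ≈ 0.565

— Configuration A (φ=+23.4°):
cos H₀ = −tan(+23.4°) tan(-22.500°) = 0.1792, H₀ = 1.3906 rad.
Bracket: H₀ sin φ sin δ + cos φ cos δ sin H₀ = 1.3906×0.39715×-0.38268 + 0.91775×0.92388×0.98380 = -0.211345 + 0.834155 = 0.622810.
Q̄ = (S₀/π) × [bracket] = (1361/π) × 0.622810 = 269.81 W/m².
— Configuration B (φ=-64.6°):
cos H₀ = −tan(-64.6°) tan(-22.500°) = -0.8723, H₀ = 2.6307 rad.
Bracket: H₀ sin φ sin δ + cos φ cos δ sin H₀ = 2.6307×-0.90334×-0.38268 + 0.42894×0.92388×0.48891 = 0.909407 + 0.193750 = 1.103157.
Q̄ = (S₀/π) × [bracket] = (1361/π) × 1.103157 = 477.91 W/m².
Ratio Q̄_A / Q̄_B = 269.81 / 477.91 = 0.5646.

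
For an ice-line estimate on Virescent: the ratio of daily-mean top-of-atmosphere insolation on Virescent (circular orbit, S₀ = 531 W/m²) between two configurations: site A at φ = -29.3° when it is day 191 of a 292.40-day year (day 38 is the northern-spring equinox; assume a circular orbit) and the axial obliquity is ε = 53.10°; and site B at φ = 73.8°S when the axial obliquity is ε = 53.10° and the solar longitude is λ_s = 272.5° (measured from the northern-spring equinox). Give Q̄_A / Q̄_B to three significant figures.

— Configuration A (φ=-29.3°):
Solar longitude: λ_s = 360° × (191 − 38)/292.40 = 188.372°.
sin δ = sin 53.10° × sin 188.372° = -0.11644, so δ = -6.686°.
cos H₀ = −tan(-29.3°) tan(-6.686°) = -0.0658, H₀ = 1.6366 rad.
Bracket: H₀ sin φ sin δ + cos φ cos δ sin H₀ = 1.6366×-0.48938×-0.11644 + 0.87207×0.99320×0.99783 = 0.093259 + 0.864260 = 0.957519.
Q̄ = (S₀/π) × [bracket] = (531/π) × 0.957519 = 161.84 W/m².
— Configuration B (φ=-73.8°):
Solar declination: sin δ = sin ε · sin λ_s = sin 53.10° × sin 272.5° = -0.79892, so δ = -53.027°.
cos H₀ = −tan(-73.8°) tan(-53.027°) = -4.5723 ≤ −1 ⇒ polar day, H₀ = π.
Bracket: H₀ sin φ sin δ + cos φ cos δ sin H₀ = 3.1416×-0.96029×-0.79892 + 0.27899×0.60143×0.00000 = 2.410219 + 0.000000 = 2.410219.
Q̄ = (S₀/π) × [bracket] = (531/π) × 2.410219 = 407.38 W/m².
Ratio Q̄_A / Q̄_B = 161.84 / 407.38 = 0.3973.

Q̄_A / Q̄_B ≈ 0.397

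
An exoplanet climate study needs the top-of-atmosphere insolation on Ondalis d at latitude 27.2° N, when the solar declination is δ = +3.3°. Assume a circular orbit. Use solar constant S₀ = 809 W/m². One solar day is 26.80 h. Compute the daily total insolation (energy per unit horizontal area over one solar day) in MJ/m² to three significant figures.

23.1 MJ/m²

cos H₀ = −tan(+27.2°) tan(+3.300°) = -0.0296, H₀ = 1.6004 rad.
Bracket: H₀ sin φ sin δ + cos φ cos δ sin H₀ = 1.6004×0.45710×0.05756 + 0.88942×0.99834×0.99956 = 0.042108 + 0.887553 = 0.929661.
Q̄ = (S₀/π) × [bracket] = (809/π) × 0.929661 = 239.40 W/m².
Daily total = Q̄ × 26.80 h × 3600 s/h = 239.40 × 26.80 × 3600 / 10⁶ = 23.10 MJ/m².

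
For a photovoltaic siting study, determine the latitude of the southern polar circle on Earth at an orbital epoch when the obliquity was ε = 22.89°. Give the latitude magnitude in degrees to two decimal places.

67.11°

The polar circle is the lowest latitude that experiences at least one full rotation of continuous darkness at the northern-summer solstice; it lies at |ϕ| = 90° − ε = 90° − 22.89° = 67.11°.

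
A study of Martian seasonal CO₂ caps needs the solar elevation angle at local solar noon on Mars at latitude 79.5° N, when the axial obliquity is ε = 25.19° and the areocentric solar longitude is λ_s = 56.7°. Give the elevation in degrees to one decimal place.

31.3°

sin δ = sin 25.19° × sin 56.7° = 0.35574, so δ = +20.839°.
At local noon the hour angle is zero, so the zenith angle equals |φ − δ| = |+79.5° − (+20.839°)| = 58.661°.
Elevation = 90° − 58.661° = 31.3°.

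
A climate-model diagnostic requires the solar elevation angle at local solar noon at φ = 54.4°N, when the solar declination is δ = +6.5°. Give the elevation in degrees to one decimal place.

42.1°

At local noon the hour angle is zero, so the zenith angle equals |φ − δ| = |+54.4° − (+6.500°)| = 47.900°.
Elevation = 90° − 47.900° = 42.1°.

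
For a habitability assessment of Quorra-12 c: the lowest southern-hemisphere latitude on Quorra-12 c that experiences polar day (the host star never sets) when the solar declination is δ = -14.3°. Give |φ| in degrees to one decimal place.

Polar day requires cos H₀ = −tan φ tan δ ≤ −1, i.e. tan φ tan δ ≥ 1.
The boundary is |tan φ| · |tan δ| = 1, so |φ| = 90° − |δ| = 90° − 14.3° = 75.7° in the southern hemisphere.

|φ| = 75.7°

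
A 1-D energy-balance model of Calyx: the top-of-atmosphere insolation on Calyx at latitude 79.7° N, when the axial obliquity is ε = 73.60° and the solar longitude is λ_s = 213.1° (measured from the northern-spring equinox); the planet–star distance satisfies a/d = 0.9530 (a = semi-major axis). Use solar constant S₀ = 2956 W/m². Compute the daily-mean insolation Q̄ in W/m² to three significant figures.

Q̄ ≈ 0.00 W/m²

Solar declination: sin δ = sin ε · sin λ_s = sin 73.60° × sin 213.1° = -0.52388, so δ = -31.593°.
cos H₀ = −tan(+79.7°) tan(-31.593°) = 3.3843 ≥ 1 ⇒ polar night, H₀ = 0 and Q̄ = 0.
Inverse-square distance factor (a/d)² = 0.9530² = 0.908209.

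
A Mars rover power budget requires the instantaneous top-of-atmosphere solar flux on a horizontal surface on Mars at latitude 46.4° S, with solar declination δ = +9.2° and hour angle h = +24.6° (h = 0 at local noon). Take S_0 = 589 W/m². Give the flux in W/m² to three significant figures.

296 W/m²

cos θ_z = sin ϕ sin δ + cos ϕ cos δ cos h = -0.115781 + 0.618961 = 0.503180.
Flux = S_0 · cos θ_z = 589 × 0.503180 = 296.4 W/m².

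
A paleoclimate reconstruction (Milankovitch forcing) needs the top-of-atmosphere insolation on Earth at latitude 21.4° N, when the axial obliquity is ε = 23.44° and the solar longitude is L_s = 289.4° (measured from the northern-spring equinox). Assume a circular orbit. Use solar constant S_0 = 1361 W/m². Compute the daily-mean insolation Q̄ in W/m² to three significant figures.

Q̄ ≈ 285 W/m²

Solar declination: sin δ = sin ε · sin L_s = sin 23.44° × sin 289.4° = -0.37520, so δ = -22.037°.
cos h₀ = −tan(+21.4°) tan(-22.037°) = 0.1586, h₀ = 1.4115 rad.
Bracket: h₀ sin ϕ sin δ + cos ϕ cos δ sin h₀ = 1.4115×0.36488×-0.37520 + 0.93106×0.92694×0.98734 = -0.193239 + 0.852111 = 0.658872.
Q̄ = (S_0/π) × [bracket] = (1361/π) × 0.658872 = 285.4 W/m².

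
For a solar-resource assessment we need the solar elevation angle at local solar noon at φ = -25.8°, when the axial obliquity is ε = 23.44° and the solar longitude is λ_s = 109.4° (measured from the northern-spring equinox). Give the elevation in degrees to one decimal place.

42.2°

Solar declination: sin δ = sin ε · sin λ_s = sin 23.44° × sin 109.4° = 0.37520, so δ = +22.037°.
At local noon the hour angle is zero, so the zenith angle equals |φ − δ| = |-25.8° − (+22.037°)| = 47.837°.
Elevation = 90° − 47.837° = 42.2°.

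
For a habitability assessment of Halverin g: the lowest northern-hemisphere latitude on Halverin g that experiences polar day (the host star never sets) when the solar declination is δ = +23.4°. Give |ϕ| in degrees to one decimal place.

|ϕ| = 66.6°

Polar day requires cos h₀ = −tan ϕ tan δ ≤ −1, i.e. tan ϕ tan δ ≥ 1.
The boundary is |tan ϕ| · |tan δ| = 1, so |ϕ| = 90° − |δ| = 90° − 23.4° = 66.6° in the northern hemisphere.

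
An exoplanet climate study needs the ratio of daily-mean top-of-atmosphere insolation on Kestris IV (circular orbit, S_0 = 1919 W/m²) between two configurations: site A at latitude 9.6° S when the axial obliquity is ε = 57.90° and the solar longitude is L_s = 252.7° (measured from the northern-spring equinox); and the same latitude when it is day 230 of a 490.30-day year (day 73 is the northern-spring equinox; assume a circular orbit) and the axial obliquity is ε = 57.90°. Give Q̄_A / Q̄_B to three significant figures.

— Configuration A (ϕ=-9.6°):
Solar declination: sin δ = sin ε · sin L_s = sin 57.90° × sin 252.7° = -0.80880, so δ = -53.979°.
cos h₀ = −tan(-9.6°) tan(-53.979°) = -0.2326, h₀ = 1.8056 rad.
Bracket: h₀ sin ϕ sin δ + cos ϕ cos δ sin h₀ = 1.8056×-0.16677×-0.80880 + 0.98600×0.58809×0.97257 = 0.243546 + 0.563951 = 0.807497.
Q̄ = (S_0/π) × [bracket] = (1919/π) × 0.807497 = 493.25 W/m².
— Configuration B (ϕ=-9.6°):
Solar longitude: L_s = 360° × (230 − 73)/490.30 = 115.276°.
sin δ = sin 57.90° × sin 115.276° = 0.76602, so δ = +49.998°.
cos h₀ = −tan(-9.6°) tan(+49.998°) = 0.2016, h₀ = 1.3679 rad.
Bracket: h₀ sin ϕ sin δ + cos ϕ cos δ sin h₀ = 1.3679×-0.16677×0.76602 + 0.98600×0.64282×0.97948 = -0.174748 + 0.620815 = 0.446067.
Q̄ = (S_0/π) × [bracket] = (1919/π) × 0.446067 = 272.47 W/m².
Ratio Q̄_A / Q̄_B = 493.25 / 272.47 = 1.810.

Q̄_A / Q̄_B ≈ 1.81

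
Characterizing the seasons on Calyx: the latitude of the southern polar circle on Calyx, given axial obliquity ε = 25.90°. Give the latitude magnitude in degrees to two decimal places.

64.10°

The polar circle is the lowest latitude that experiences at least one full rotation of continuous darkness at the northern-summer solstice; it lies at |φ| = 90° − ε = 90° − 25.90° = 64.10°.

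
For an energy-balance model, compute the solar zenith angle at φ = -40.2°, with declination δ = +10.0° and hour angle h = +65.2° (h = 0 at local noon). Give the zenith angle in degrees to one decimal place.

θ_z = 78.3°

cos θ_z = sin φ sin δ + cos φ cos δ cos h = -0.112083 + 0.315509 = 0.203426.
θ_z = arccos(0.203426) = 78.3°.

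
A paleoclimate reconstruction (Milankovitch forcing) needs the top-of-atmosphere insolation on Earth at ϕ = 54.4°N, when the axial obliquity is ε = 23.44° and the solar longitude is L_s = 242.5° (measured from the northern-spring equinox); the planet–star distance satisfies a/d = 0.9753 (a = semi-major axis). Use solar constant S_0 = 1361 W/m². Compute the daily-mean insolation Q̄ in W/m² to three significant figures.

Solar declination: sin δ = sin ε · sin L_s = sin 23.44° × sin 242.5° = -0.35284, so δ = -20.661°.
cos h₀ = −tan(+54.4°) tan(-20.661°) = 0.5267, h₀ = 1.0161 rad.
Bracket: h₀ sin ϕ sin δ + cos ϕ cos δ sin h₀ = 1.0161×0.81310×-0.35284 + 0.58212×0.93568×0.85004 = -0.291513 + 0.462998 = 0.171485.
Inverse-square distance factor (a/d)² = 0.9753² = 0.951210.
Q̄ = (S_0/π) × 0.951210 × [bracket] = (1361/π) × 0.951210 × 0.171485 = 70.67 W/m².

Q̄ ≈ 70.7 W/m²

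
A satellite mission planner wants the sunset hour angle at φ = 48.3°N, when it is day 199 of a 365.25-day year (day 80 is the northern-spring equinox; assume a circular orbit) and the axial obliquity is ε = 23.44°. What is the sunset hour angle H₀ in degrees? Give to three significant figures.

H₀ = 115°

Solar longitude: λ_s = 360° × (199 − 80)/365.25 = 117.290°.
sin δ = sin 23.44° × sin 117.290° = 0.35352, so δ = +20.702°.
cos H₀ = −tan φ · tan δ = −tan(+48.3°) × tan(+20.702°) = -0.4242, so H₀ = 2.0088 rad = 115.10°.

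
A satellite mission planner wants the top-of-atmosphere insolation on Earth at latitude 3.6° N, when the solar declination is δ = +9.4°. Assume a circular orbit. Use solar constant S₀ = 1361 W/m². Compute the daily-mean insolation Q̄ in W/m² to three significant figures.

Q̄ ≈ 434 W/m²

cos H₀ = −tan(+3.6°) tan(+9.400°) = -0.0104, H₀ = 1.5812 rad.
Bracket: H₀ sin φ sin δ + cos φ cos δ sin H₀ = 1.5812×0.06279×0.16333 + 0.99803×0.98657×0.99995 = 0.016216 + 0.984577 = 1.000793.
Q̄ = (S₀/π) × [bracket] = (1361/π) × 1.000793 = 433.6 W/m².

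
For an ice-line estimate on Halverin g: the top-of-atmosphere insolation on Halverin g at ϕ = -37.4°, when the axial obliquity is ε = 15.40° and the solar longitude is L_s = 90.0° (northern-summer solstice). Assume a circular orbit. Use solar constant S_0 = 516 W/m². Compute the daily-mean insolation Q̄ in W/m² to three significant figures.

Solar declination: sin δ = sin ε · sin L_s = sin 15.40° × sin 90.0° = 0.26556, so δ = +15.400°.
cos h₀ = −tan(-37.4°) tan(+15.400°) = 0.2106, h₀ = 1.3586 rad.
Bracket: h₀ sin ϕ sin δ + cos ϕ cos δ sin h₀ = 1.3586×-0.60738×0.26556 + 0.79441×0.96410×0.97757 = -0.219137 + 0.748712 = 0.529575.
Q̄ = (S_0/π) × [bracket] = (516/π) × 0.529575 = 86.98 W/m².

Q̄ ≈ 87.0 W/m²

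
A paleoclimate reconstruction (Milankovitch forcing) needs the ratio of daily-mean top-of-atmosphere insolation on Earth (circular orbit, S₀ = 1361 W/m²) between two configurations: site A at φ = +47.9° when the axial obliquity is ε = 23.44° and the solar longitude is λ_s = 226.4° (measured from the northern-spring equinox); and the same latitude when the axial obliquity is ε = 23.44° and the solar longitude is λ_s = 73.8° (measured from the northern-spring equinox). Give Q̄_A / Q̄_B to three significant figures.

Q̄_A / Q̄_B ≈ 0.303

— Configuration A (φ=+47.9°):
Solar declination: sin δ = sin ε · sin λ_s = sin 23.44° × sin 226.4° = -0.28807, so δ = -16.742°.
cos H₀ = −tan(+47.9°) tan(-16.742°) = 0.3329, H₀ = 1.2314 rad.
Bracket: H₀ sin φ sin δ + cos φ cos δ sin H₀ = 1.2314×0.74198×-0.28807 + 0.67043×0.95761×0.94295 = -0.263202 + 0.605384 = 0.342182.
Q̄ = (S₀/π) × [bracket] = (1361/π) × 0.342182 = 148.24 W/m².
— Configuration B (φ=+47.9°):
Solar declination: sin δ = sin ε · sin λ_s = sin 23.44° × sin 73.8° = 0.38199, so δ = +22.457°.
cos H₀ = −tan(+47.9°) tan(+22.457°) = -0.4575, H₀ = 2.0459 rad.
Bracket: H₀ sin φ sin δ + cos φ cos δ sin H₀ = 2.0459×0.74198×0.38199 + 0.67043×0.92416×0.88923 = 0.579867 + 0.550953 = 1.130820.
Q̄ = (S₀/π) × [bracket] = (1361/π) × 1.130820 = 489.89 W/m².
Ratio Q̄_A / Q̄_B = 148.24 / 489.89 = 0.3026.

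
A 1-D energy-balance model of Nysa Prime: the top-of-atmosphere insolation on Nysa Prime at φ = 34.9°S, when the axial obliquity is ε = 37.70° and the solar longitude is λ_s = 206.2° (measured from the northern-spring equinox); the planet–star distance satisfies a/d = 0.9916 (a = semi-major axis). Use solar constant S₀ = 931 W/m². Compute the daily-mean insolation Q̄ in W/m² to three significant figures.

Q̄ ≈ 305 W/m²

Solar declination: sin δ = sin ε · sin λ_s = sin 37.70° × sin 206.2° = -0.26999, so δ = -15.664°.
cos H₀ = −tan(-34.9°) tan(-15.664°) = -0.1956, H₀ = 1.7677 rad.
Bracket: H₀ sin φ sin δ + cos φ cos δ sin H₀ = 1.7677×-0.57215×-0.26999 + 0.82015×0.96286×0.98068 = 0.273065 + 0.774433 = 1.047498.
Inverse-square distance factor (a/d)² = 0.9916² = 0.983271.
Q̄ = (S₀/π) × 0.983271 × [bracket] = (931/π) × 0.983271 × 1.047498 = 305.2 W/m².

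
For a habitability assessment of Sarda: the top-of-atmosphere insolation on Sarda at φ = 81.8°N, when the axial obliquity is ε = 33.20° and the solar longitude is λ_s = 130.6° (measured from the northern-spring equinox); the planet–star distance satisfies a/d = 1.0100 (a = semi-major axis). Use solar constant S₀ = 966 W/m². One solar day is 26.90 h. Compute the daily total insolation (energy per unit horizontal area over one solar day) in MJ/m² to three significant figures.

Solar declination: sin δ = sin ε · sin λ_s = sin 33.20° × sin 130.6° = 0.41575, so δ = +24.566°.
cos H₀ = −tan(+81.8°) tan(+24.566°) = -3.1723 ≤ −1 ⇒ polar day, H₀ = π.
Bracket: H₀ sin φ sin δ + cos φ cos δ sin H₀ = 3.1416×0.98978×0.41575 + 0.14263×0.90948×0.00000 = 1.292772 + 0.000000 = 1.292772.
Inverse-square distance factor (a/d)² = 1.0100² = 1.020100.
Q̄ = (S₀/π) × 1.020100 × [bracket] = (966/π) × 1.020100 × 1.292772 = 405.50 W/m².
Daily total = Q̄ × 26.90 h × 3600 s/h = 405.50 × 26.90 × 3600 / 10⁶ = 39.27 MJ/m².

39.3 MJ/m²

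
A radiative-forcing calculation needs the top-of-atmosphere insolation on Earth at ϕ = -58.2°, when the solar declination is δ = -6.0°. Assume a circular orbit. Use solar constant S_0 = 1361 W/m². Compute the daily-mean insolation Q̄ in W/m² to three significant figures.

Q̄ ≈ 291 W/m²

cos h₀ = −tan(-58.2°) tan(-6.000°) = -0.1695, h₀ = 1.7411 rad.
Bracket: h₀ sin ϕ sin δ + cos ϕ cos δ sin h₀ = 1.7411×-0.84989×-0.10453 + 0.52696×0.99452×0.98553 = 0.154678 + 0.516489 = 0.671167.
Q̄ = (S_0/π) × [bracket] = (1361/π) × 0.671167 = 290.8 W/m².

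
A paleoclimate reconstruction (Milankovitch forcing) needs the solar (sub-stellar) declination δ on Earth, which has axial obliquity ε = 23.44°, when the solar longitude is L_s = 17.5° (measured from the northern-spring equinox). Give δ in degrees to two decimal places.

δ = +6.87°

sin δ = sin ε · sin L_s = sin 23.44° × sin 17.5° = 0.119617.
δ = arcsin(0.119617) = +6.87°.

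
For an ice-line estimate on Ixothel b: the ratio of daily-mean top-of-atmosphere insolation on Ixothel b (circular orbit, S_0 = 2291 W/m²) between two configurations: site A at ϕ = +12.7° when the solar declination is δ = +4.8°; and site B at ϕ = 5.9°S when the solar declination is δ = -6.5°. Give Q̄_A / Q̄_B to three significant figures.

— Configuration A (ϕ=+12.7°):
cos h₀ = −tan(+12.7°) tan(+4.800°) = -0.0189, h₀ = 1.5897 rad.
Bracket: h₀ sin ϕ sin δ + cos ϕ cos δ sin h₀ = 1.5897×0.21985×0.08368 + 0.97553×0.99649×0.99982 = 0.029246 + 0.971931 = 1.001177.
Q̄ = (S_0/π) × [bracket] = (2291/π) × 1.001177 = 730.11 W/m².
— Configuration B (ϕ=-5.9°):
cos h₀ = −tan(-5.9°) tan(-6.500°) = -0.0118, h₀ = 1.5826 rad.
Bracket: h₀ sin ϕ sin δ + cos ϕ cos δ sin h₀ = 1.5826×-0.10279×-0.11320 + 0.99470×0.99357×0.99993 = 0.018415 + 0.988235 = 1.006650.
Q̄ = (S_0/π) × [bracket] = (2291/π) × 1.006650 = 734.10 W/m².
Ratio Q̄_A / Q̄_B = 730.11 / 734.10 = 0.9946.

Q̄_A / Q̄_B ≈ 0.995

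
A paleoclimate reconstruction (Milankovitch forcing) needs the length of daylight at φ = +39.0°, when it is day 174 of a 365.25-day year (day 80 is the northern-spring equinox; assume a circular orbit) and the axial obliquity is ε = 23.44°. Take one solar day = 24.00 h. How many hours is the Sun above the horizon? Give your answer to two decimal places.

14.74 h

Solar longitude: λ_s = 360° × (174 − 80)/365.25 = 92.649°.
sin δ = sin 23.44° × sin 92.649° = 0.39736, so δ = +23.413°.
cos H₀ = −tan φ · tan δ = −tan(+39.0°) × tan(+23.413°) = -0.3507, so H₀ = 1.9291 rad = 110.53°.
Daylight = 2H₀/(2π) × 24.00 h = (1.9291/π) × 24.00 = 14.74 h.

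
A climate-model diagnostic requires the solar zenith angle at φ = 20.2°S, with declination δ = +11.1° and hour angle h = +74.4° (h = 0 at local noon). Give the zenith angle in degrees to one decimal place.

cos θ_z = sin φ sin δ + cos φ cos δ cos h = -0.066477 + 0.247658 = 0.181181.
θ_z = arccos(0.181181) = 79.6°.

θ_z = 79.6°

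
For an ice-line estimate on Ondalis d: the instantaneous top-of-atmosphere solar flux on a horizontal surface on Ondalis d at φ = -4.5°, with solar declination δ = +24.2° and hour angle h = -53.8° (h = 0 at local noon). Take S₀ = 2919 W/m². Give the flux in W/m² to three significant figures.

1.47e+03 W/m²

cos θ_z = sin φ sin δ + cos φ cos δ cos h = -0.032162 + 0.537043 = 0.504881.
Flux = S₀ · cos θ_z = 2919 × 0.504881 = 1474 W/m².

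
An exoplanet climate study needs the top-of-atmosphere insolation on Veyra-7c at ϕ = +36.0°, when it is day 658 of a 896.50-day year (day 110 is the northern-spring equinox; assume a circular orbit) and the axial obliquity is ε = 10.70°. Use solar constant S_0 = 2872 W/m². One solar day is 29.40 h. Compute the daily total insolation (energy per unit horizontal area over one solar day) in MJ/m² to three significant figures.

Solar longitude: L_s = 360° × (658 − 110)/896.50 = 220.056°.
sin δ = sin 10.70° × sin 220.056° = -0.11948, so δ = -6.862°.
cos h₀ = −tan(+36.0°) tan(-6.862°) = 0.0874, h₀ = 1.4832 rad.
Bracket: h₀ sin ϕ sin δ + cos ϕ cos δ sin h₀ = 1.4832×0.58779×-0.11948 + 0.80902×0.99284×0.99617 = -0.104164 + 0.800151 = 0.695987.
Q̄ = (S_0/π) × [bracket] = (2872/π) × 0.695987 = 636.26 W/m².
Daily total = Q̄ × 29.40 h × 3600 s/h = 636.26 × 29.40 × 3600 / 10⁶ = 67.34 MJ/m².

67.3 MJ/m²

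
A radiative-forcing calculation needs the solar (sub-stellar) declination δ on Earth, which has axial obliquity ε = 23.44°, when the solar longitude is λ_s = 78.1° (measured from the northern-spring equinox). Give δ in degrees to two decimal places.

δ = +22.91°

sin δ = sin ε · sin λ_s = sin 23.44° × sin 78.1° = 0.389240.
δ = arcsin(0.389240) = +22.91°.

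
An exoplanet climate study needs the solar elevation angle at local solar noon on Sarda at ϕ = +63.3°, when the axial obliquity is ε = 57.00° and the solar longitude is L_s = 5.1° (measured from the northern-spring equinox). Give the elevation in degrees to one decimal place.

Solar declination: sin δ = sin ε · sin L_s = sin 57.00° × sin 5.1° = 0.07455, so δ = +4.276°.
At local noon the hour angle is zero, so the zenith angle equals |ϕ − δ| = |+63.3° − (+4.276°)| = 59.024°.
Elevation = 90° − 59.024° = 31.0°.

31.0°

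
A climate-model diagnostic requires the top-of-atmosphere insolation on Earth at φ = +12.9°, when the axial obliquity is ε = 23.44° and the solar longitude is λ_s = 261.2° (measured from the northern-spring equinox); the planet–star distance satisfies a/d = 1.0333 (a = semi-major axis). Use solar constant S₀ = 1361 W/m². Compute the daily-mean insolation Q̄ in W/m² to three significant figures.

Solar declination: sin δ = sin ε · sin λ_s = sin 23.44° × sin 261.2° = -0.39311, so δ = -23.148°.
cos H₀ = −tan(+12.9°) tan(-23.148°) = 0.0979, H₀ = 1.4727 rad.
Bracket: H₀ sin φ sin δ + cos φ cos δ sin H₀ = 1.4727×0.22325×-0.39311 + 0.97476×0.91949×0.99519 = -0.129247 + 0.891971 = 0.762724.
Inverse-square distance factor (a/d)² = 1.0333² = 1.067709.
Q̄ = (S₀/π) × 1.067709 × [bracket] = (1361/π) × 1.067709 × 0.762724 = 352.8 W/m².

Q̄ ≈ 353 W/m²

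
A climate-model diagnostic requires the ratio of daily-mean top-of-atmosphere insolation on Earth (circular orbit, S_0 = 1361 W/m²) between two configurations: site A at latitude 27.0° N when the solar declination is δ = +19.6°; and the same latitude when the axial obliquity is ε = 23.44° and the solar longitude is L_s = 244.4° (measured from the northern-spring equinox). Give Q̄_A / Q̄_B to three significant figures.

— Configuration A (ϕ=+27.0°):
cos h₀ = −tan(+27.0°) tan(+19.600°) = -0.1814, h₀ = 1.7532 rad.
Bracket: h₀ sin ϕ sin δ + cos ϕ cos δ sin h₀ = 1.7532×0.45399×0.33545 + 0.89101×0.94206×0.98340 = 0.266996 + 0.825451 = 1.092447.
Q̄ = (S_0/π) × [bracket] = (1361/π) × 1.092447 = 473.27 W/m².
— Configuration B (ϕ=+27.0°):
Solar declination: sin δ = sin ε · sin L_s = sin 23.44° × sin 244.4° = -0.35874, so δ = -21.023°.
cos h₀ = −tan(+27.0°) tan(-21.023°) = 0.1958, h₀ = 1.3737 rad.
Bracket: h₀ sin ϕ sin δ + cos ϕ cos δ sin h₀ = 1.3737×0.45399×-0.35874 + 0.89101×0.93344×0.98064 = -0.223727 + 0.815603 = 0.591876.
Q̄ = (S_0/π) × [bracket] = (1361/π) × 0.591876 = 256.41 W/m².
Ratio Q̄_A / Q̄_B = 473.27 / 256.41 = 1.846.

Q̄_A / Q̄_B ≈ 1.85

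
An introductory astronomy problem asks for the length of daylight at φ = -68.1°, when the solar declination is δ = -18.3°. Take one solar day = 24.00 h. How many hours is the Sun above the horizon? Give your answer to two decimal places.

cos H₀ = −tan φ · tan δ = −tan(-68.1°) × tan(-18.300°) = -0.8227, so H₀ = 2.5369 rad = 145.35°.
Daylight = 2H₀/(2π) × 24.00 h = (2.5369/π) × 24.00 = 19.38 h.

19.38 h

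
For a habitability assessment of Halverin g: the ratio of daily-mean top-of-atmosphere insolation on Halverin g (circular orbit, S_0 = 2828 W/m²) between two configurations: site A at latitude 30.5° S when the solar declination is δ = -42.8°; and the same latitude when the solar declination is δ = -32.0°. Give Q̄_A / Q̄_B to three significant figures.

Q̄_A / Q̄_B ≈ 1.06

— Configuration A (ϕ=-30.5°):
cos h₀ = −tan(-30.5°) tan(-42.800°) = -0.5455, h₀ = 2.1477 rad.
Bracket: h₀ sin ϕ sin δ + cos ϕ cos δ sin h₀ = 2.1477×-0.50754×-0.67944 + 0.86163×0.73373×0.83814 = 0.740619 + 0.529875 = 1.270494.
Q̄ = (S_0/π) × [bracket] = (2828/π) × 1.270494 = 1143.7 W/m².
— Configuration B (ϕ=-30.5°):
cos h₀ = −tan(-30.5°) tan(-32.000°) = -0.3681, h₀ = 1.9477 rad.
Bracket: h₀ sin ϕ sin δ + cos ϕ cos δ sin h₀ = 1.9477×-0.50754×-0.52992 + 0.86163×0.84805×0.92980 = 0.523845 + 0.679410 = 1.203255.
Q̄ = (S_0/π) × [bracket] = (2828/π) × 1.203255 = 1083.1 W/m².
Ratio Q̄_A / Q̄_B = 1143.7 / 1083.1 = 1.056.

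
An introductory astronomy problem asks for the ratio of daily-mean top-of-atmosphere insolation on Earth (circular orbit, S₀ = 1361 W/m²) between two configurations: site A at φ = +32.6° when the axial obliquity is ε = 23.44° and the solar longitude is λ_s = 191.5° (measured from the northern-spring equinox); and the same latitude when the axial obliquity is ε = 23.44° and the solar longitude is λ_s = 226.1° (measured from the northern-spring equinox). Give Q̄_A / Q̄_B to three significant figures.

Q̄_A / Q̄_B ≈ 1.34

— Configuration A (φ=+32.6°):
Solar declination: sin δ = sin ε · sin λ_s = sin 23.44° × sin 191.5° = -0.07931, so δ = -4.549°.
cos H₀ = −tan(+32.6°) tan(-4.549°) = 0.0509, H₀ = 1.5199 rad.
Bracket: H₀ sin φ sin δ + cos φ cos δ sin H₀ = 1.5199×0.53877×-0.07931 + 0.84245×0.99685×0.99870 = -0.064945 + 0.838705 = 0.773760.
Q̄ = (S₀/π) × [bracket] = (1361/π) × 0.773760 = 335.21 W/m².
— Configuration B (φ=+32.6°):
Solar declination: sin δ = sin ε · sin λ_s = sin 23.44° × sin 226.1° = -0.28663, so δ = -16.656°.
cos H₀ = −tan(+32.6°) tan(-16.656°) = 0.1913, H₀ = 1.3783 rad.
Bracket: H₀ sin φ sin δ + cos φ cos δ sin H₀ = 1.3783×0.53877×-0.28663 + 0.84245×0.95804×0.98153 = -0.212848 + 0.792194 = 0.579346.
Q̄ = (S₀/π) × [bracket] = (1361/π) × 0.579346 = 250.98 W/m².
Ratio Q̄_A / Q̄_B = 335.21 / 250.98 = 1.336.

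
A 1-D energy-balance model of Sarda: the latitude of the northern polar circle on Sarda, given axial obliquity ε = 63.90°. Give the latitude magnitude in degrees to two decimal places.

26.10°

The polar circle is the lowest latitude that experiences at least one full rotation of continuous daylight at the northern-summer solstice; it lies at |φ| = 90° − ε = 90° − 63.90° = 26.10°.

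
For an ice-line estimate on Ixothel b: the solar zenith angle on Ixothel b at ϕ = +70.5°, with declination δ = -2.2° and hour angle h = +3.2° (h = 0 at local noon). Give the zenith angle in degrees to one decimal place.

cos θ_z = sin ϕ sin δ + cos ϕ cos δ cos h = -0.036186 + 0.333041 = 0.296855.
θ_z = arccos(0.296855) = 72.7°.

θ_z = 72.7°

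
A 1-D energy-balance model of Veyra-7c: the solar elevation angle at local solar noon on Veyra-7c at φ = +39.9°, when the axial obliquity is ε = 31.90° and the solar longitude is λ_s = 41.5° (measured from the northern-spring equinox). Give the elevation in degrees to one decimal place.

Solar declination: sin δ = sin ε · sin λ_s = sin 31.90° × sin 41.5° = 0.35015, so δ = +20.497°.
At local noon the hour angle is zero, so the zenith angle equals |φ − δ| = |+39.9° − (+20.497°)| = 19.403°.
Elevation = 90° − 19.403° = 70.6°.

70.6°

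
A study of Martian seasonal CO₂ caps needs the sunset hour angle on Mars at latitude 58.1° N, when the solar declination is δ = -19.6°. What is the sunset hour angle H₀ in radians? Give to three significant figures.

H₀ = 0.962 rad

cos H₀ = −tan φ · tan δ = −tan(+58.1°) × tan(-19.600°) = 0.5721, so H₀ = 0.9618 rad = 55.11°.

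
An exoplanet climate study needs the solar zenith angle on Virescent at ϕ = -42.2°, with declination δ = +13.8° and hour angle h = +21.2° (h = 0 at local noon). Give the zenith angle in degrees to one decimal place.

cos θ_z = sin ϕ sin δ + cos ϕ cos δ cos h = -0.160228 + 0.670733 = 0.510505.
θ_z = arccos(0.510505) = 59.3°.

θ_z = 59.3°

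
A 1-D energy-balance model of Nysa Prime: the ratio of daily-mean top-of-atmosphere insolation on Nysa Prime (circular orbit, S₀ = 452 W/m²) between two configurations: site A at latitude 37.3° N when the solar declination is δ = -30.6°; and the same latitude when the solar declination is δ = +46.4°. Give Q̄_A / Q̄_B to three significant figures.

— Configuration A (φ=+37.3°):
cos H₀ = −tan(+37.3°) tan(-30.600°) = 0.4505, H₀ = 1.1034 rad.
Bracket: H₀ sin φ sin δ + cos φ cos δ sin H₀ = 1.1034×0.60599×-0.50904 + 0.79547×0.86074×0.89276 = -0.340369 + 0.611266 = 0.270897.
Q̄ = (S₀/π) × [bracket] = (452/π) × 0.270897 = 38.976 W/m².
— Configuration B (φ=+37.3°):
cos H₀ = −tan(+37.3°) tan(+46.400°) = -0.8000, H₀ = 2.4980 rad.
Bracket: H₀ sin φ sin δ + cos φ cos δ sin H₀ = 2.4980×0.60599×0.72417 + 0.79547×0.68962×0.60005 = 1.096222 + 0.329171 = 1.425393.
Q̄ = (S₀/π) × [bracket] = (452/π) × 1.425393 = 205.08 W/m².
Ratio Q̄_A / Q̄_B = 38.976 / 205.08 = 0.1901.

Q̄_A / Q̄_B ≈ 0.190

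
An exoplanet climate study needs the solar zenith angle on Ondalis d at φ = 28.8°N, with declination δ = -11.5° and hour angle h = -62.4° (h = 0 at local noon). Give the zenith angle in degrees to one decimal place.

θ_z = 72.4°

cos θ_z = sin φ sin δ + cos φ cos δ cos h = -0.096046 + 0.397839 = 0.301793.
θ_z = arccos(0.301793) = 72.4°.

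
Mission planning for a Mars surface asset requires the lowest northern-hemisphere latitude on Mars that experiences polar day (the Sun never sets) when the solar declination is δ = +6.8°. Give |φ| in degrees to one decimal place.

Polar day requires cos H₀ = −tan φ tan δ ≤ −1, i.e. tan φ tan δ ≥ 1.
The boundary is |tan φ| · |tan δ| = 1, so |φ| = 90° − |δ| = 90° − 6.8° = 83.2° in the northern hemisphere.

|φ| = 83.2°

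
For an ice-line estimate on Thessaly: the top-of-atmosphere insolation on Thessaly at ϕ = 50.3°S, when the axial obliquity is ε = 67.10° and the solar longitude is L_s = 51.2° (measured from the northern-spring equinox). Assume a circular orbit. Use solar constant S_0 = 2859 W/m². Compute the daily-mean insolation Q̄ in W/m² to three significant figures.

Q̄ ≈ 0.00 W/m²

Solar declination: sin δ = sin ε · sin L_s = sin 67.10° × sin 51.2° = 0.71791, so δ = +45.883°.
cos h₀ = −tan(-50.3°) tan(+45.883°) = 1.2422 ≥ 1 ⇒ polar night, h₀ = 0 and Q̄ = 0.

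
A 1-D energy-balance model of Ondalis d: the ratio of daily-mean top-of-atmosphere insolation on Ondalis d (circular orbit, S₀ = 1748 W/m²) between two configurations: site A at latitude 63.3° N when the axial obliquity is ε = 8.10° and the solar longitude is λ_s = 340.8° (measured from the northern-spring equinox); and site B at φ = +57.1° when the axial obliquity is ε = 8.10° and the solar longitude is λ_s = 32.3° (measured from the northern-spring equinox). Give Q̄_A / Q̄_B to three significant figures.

— Configuration A (φ=+63.3°):
Solar declination: sin δ = sin ε · sin λ_s = sin 8.10° × sin 340.8° = -0.04634, so δ = -2.656°.
cos H₀ = −tan(+63.3°) tan(-2.656°) = 0.0922, H₀ = 1.4784 rad.
Bracket: H₀ sin φ sin δ + cos φ cos δ sin H₀ = 1.4784×0.89337×-0.04634 + 0.44932×0.99893×0.99574 = -0.061204 + 0.446927 = 0.385723.
Q̄ = (S₀/π) × [bracket] = (1748/π) × 0.385723 = 214.62 W/m².
— Configuration B (φ=+57.1°):
Solar declination: sin δ = sin ε · sin λ_s = sin 8.10° × sin 32.3° = 0.07529, so δ = +4.318°.
cos H₀ = −tan(+57.1°) tan(+4.318°) = -0.1167, H₀ = 1.6878 rad.
Bracket: H₀ sin φ sin δ + cos φ cos δ sin H₀ = 1.6878×0.83962×0.07529 + 0.54317×0.99716×0.99317 = 0.106694 + 0.537928 = 0.644622.
Q̄ = (S₀/π) × [bracket] = (1748/π) × 0.644622 = 358.67 W/m².
Ratio Q̄_A / Q̄_B = 214.62 / 358.67 = 0.5984.

Q̄_A / Q̄_B ≈ 0.598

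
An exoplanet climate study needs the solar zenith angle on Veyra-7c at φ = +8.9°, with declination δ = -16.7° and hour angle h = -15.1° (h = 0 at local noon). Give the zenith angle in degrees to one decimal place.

cos θ_z = sin φ sin δ + cos φ cos δ cos h = -0.044458 + 0.913617 = 0.869159.
θ_z = arccos(0.869159) = 29.6°.

θ_z = 29.6°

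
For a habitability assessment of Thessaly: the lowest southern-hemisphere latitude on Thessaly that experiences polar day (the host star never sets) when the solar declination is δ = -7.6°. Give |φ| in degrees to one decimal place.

Polar day requires cos H₀ = −tan φ tan δ ≤ −1, i.e. tan φ tan δ ≥ 1.
The boundary is |tan φ| · |tan δ| = 1, so |φ| = 90° − |δ| = 90° − 7.6° = 82.4° in the southern hemisphere.

|φ| = 82.4°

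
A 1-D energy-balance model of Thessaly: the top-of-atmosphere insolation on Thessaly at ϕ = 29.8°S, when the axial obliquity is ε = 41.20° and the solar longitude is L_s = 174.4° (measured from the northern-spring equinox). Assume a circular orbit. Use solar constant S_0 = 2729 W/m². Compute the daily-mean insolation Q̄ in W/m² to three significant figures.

Q̄ ≈ 709 W/m²

Solar declination: sin δ = sin ε · sin L_s = sin 41.20° × sin 174.4° = 0.06428, so δ = +3.685°.
cos h₀ = −tan(-29.8°) tan(+3.685°) = 0.0369, h₀ = 1.5339 rad.
Bracket: h₀ sin ϕ sin δ + cos ϕ cos δ sin h₀ = 1.5339×-0.49697×0.06428 + 0.86777×0.99793×0.99932 = -0.049001 + 0.865385 = 0.816384.
Q̄ = (S_0/π) × [bracket] = (2729/π) × 0.816384 = 709.2 W/m².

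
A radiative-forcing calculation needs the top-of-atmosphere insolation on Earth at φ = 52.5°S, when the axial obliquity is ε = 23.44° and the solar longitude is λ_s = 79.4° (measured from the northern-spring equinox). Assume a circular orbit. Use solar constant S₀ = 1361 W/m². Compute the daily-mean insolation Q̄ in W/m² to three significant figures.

Solar declination: sin δ = sin ε · sin λ_s = sin 23.44° × sin 79.4° = 0.39100, so δ = +23.017°.
cos H₀ = −tan(-52.5°) tan(+23.017°) = 0.5536, H₀ = 0.9841 rad.
Bracket: H₀ sin φ sin δ + cos φ cos δ sin H₀ = 0.9841×-0.79335×0.39100 + 0.60876×0.92039×0.83276 = -0.305268 + 0.466593 = 0.161325.
Q̄ = (S₀/π) × [bracket] = (1361/π) × 0.161325 = 69.89 W/m².

Q̄ ≈ 69.9 W/m²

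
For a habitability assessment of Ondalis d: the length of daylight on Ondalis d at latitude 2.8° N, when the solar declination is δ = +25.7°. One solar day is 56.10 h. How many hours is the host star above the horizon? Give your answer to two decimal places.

28.47 h

cos H₀ = −tan φ · tan δ = −tan(+2.8°) × tan(+25.700°) = -0.0235, so H₀ = 1.5943 rad = 91.35°.
Daylight = 2H₀/(2π) × 56.10 h = (1.5943/π) × 56.10 = 28.47 h.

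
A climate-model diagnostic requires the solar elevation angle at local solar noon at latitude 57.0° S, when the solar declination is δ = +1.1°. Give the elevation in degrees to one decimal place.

31.9°

At local noon the hour angle is zero, so the zenith angle equals |ϕ − δ| = |-57.0° − (+1.100°)| = 58.100°.
Elevation = 90° − 58.100° = 31.9°.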